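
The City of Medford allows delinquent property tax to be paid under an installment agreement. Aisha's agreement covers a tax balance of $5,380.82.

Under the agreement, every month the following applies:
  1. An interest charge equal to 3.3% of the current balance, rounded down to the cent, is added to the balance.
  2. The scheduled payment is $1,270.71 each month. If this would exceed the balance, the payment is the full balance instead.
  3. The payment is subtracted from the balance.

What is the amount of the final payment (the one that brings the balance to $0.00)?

# | Opening | Interest | Payment | End bal
1 | $5,380.82 | $177.56 | $1,270.71 | $4,287.67
2 | $4,287.67 | $141.49 | $1,270.71 | $3,158.45
3 | $3,158.45 | $104.22 | $1,270.71 | $1,991.96
4 | $1,991.96 | $65.73 | $1,270.71 | $786.98
5 | $786.98 | $25.97 | $812.95 | $0.00

$812.95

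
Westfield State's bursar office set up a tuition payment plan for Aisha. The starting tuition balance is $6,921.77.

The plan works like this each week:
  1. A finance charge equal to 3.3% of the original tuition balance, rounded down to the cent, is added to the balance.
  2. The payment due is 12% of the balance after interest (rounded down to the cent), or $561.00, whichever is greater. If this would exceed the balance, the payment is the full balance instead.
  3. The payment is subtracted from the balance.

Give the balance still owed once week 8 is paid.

$3,446.14

# | Opening | Interest | Payment | End bal
1 | $6,921.77 | $228.41 | $858.02 | $6,292.16
2 | $6,292.16 | $228.41 | $782.46 | $5,738.11
3 | $5,738.11 | $228.41 | $715.98 | $5,250.54
4 | $5,250.54 | $228.41 | $657.47 | $4,821.48
5 | $4,821.48 | $228.41 | $605.98 | $4,443.91
6 | $4,443.91 | $228.41 | $561.00 | $4,111.32
7 | $4,111.32 | $228.41 | $561.00 | $3,778.73
8 | $3,778.73 | $228.41 | $561.00 | $3,446.14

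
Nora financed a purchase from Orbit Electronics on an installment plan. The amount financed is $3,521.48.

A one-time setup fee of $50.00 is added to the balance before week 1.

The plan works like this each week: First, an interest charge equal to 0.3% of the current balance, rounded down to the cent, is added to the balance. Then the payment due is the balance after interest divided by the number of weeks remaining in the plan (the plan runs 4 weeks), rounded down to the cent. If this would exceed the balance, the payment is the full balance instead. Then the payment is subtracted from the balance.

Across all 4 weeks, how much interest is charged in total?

Week 1: $3,571.48 +$10.71 interest = $3,582.19; pay $895.54 → $2,686.65
Week 2: $2,686.65 +$8.05 interest = $2,694.70; pay $898.23 → $1,796.47
Week 3: $1,796.47 +$5.38 interest = $1,801.85; pay $900.92 → $900.93
Week 4: $900.93 +$2.70 interest = $903.63; pay $903.63 → $0.00
Total interest: $10.71 + $8.05 + $5.38 + $2.70 = $26.84

$26.84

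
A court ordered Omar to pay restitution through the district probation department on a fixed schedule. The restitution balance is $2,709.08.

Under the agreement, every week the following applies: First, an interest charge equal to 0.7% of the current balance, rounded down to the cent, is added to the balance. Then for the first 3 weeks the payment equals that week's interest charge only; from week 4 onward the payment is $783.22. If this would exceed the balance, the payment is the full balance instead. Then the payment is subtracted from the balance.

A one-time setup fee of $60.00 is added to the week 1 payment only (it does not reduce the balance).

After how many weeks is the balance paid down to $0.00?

7

Week 1: opening $2,709.08; interest $18.96 → $2,728.04; payment $18.96 (+ $60.00 fee); balance $2,709.08
Week 2: opening $2,709.08; interest $18.96 → $2,728.04; payment $18.96; balance $2,709.08
Week 3: opening $2,709.08; interest $18.96 → $2,728.04; payment $18.96; balance $2,709.08
Week 4: opening $2,709.08; interest $18.96 → $2,728.04; payment $783.22; balance $1,944.82
Week 5: opening $1,944.82; interest $13.61 → $1,958.43; payment $783.22; balance $1,175.21
Week 6: opening $1,175.21; interest $8.22 → $1,183.43; payment $783.22; balance $400.21
Week 7: opening $400.21; interest $2.80 → $403.01; payment $403.01; balance $0.00
Balance reaches $0.00 in week 7.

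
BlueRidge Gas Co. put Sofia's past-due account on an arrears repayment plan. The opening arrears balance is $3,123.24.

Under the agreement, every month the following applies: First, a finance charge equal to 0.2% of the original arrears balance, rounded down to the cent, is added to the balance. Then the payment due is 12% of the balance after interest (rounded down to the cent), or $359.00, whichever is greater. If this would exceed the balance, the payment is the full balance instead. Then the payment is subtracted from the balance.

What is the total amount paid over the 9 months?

$3,179.40

Month 1: $3,123.24 +$6.24 interest = $3,129.48; pay $375.53 → $2,753.95
Month 2: $2,753.95 +$6.24 interest = $2,760.19; pay $359.00 → $2,401.19
Month 3: $2,401.19 +$6.24 interest = $2,407.43; pay $359.00 → $2,048.43
Month 4: $2,048.43 +$6.24 interest = $2,054.67; pay $359.00 → $1,695.67
Month 5: $1,695.67 +$6.24 interest = $1,701.91; pay $359.00 → $1,342.91
Month 6: $1,342.91 +$6.24 interest = $1,349.15; pay $359.00 → $990.15
Month 7: $990.15 +$6.24 interest = $996.39; pay $359.00 → $637.39
Month 8: $637.39 +$6.24 interest = $643.63; pay $359.00 → $284.63
Month 9: $284.63 +$6.24 interest = $290.87; pay $290.87 → $0.00
Total paid: $3,179.40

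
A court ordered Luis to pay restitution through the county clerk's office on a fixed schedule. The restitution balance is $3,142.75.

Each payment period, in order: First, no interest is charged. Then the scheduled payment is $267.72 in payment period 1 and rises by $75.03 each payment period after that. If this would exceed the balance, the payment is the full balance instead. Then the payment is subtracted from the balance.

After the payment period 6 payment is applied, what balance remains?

$410.98

Payment period 1: $3,142.75 − $267.72 → $2,875.03
Payment period 2: $2,875.03 − $342.75 → $2,532.28
Payment period 3: $2,532.28 − $417.78 → $2,114.50
Payment period 4: $2,114.50 − $492.81 → $1,621.69
Payment period 5: $1,621.69 − $567.84 → $1,053.85
Payment period 6: $1,053.85 − $642.87 → $410.98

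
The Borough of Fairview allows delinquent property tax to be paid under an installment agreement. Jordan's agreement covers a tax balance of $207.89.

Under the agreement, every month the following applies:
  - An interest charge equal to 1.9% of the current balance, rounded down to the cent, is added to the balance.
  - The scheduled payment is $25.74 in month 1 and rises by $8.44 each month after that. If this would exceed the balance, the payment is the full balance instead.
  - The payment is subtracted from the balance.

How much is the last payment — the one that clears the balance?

$8.83

Month 1: opening $207.89; interest $3.94 → $211.83; payment $25.74; balance $186.09
Month 2: opening $186.09; interest $3.53 → $189.62; payment $34.18; balance $155.44
Month 3: opening $155.44; interest $2.95 → $158.39; payment $42.62; balance $115.77
Month 4: opening $115.77; interest $2.19 → $117.96; payment $51.06; balance $66.90
Month 5: opening $66.90; interest $1.27 → $68.17; payment $59.50; balance $8.67
Month 6: opening $8.67; interest $0.16 → $8.83; payment $8.83; balance $0.00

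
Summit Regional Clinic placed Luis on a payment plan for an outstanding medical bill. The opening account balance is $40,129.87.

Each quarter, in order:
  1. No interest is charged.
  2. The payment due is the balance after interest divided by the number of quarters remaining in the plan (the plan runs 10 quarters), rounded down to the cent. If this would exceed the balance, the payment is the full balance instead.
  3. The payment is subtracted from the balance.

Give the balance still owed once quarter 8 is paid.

$8,025.98

Quarter 1: opening $40,129.87; payment $4,012.98; balance $36,116.89
Quarter 2: opening $36,116.89; payment $4,012.98; balance $32,103.91
Quarter 3: opening $32,103.91; payment $4,012.98; balance $28,090.93
Quarter 4: opening $28,090.93; payment $4,012.99; balance $24,077.94
Quarter 5: opening $24,077.94; payment $4,012.99; balance $20,064.95
Quarter 6: opening $20,064.95; payment $4,012.99; balance $16,051.96
Quarter 7: opening $16,051.96; payment $4,012.99; balance $12,038.97
Quarter 8: opening $12,038.97; payment $4,012.99; balance $8,025.98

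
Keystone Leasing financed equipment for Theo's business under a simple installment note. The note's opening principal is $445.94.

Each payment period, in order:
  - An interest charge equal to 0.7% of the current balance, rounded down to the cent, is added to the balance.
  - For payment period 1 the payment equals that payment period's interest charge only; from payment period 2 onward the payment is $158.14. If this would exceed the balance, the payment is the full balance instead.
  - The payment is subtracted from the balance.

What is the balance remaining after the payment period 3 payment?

$134.81

Payment period 1: opening $445.94; interest $3.12 → $449.06; payment $3.12; balance $445.94
Payment period 2: opening $445.94; interest $3.12 → $449.06; payment $158.14; balance $290.92
Payment period 3: opening $290.92; interest $2.03 → $292.95; payment $158.14; balance $134.81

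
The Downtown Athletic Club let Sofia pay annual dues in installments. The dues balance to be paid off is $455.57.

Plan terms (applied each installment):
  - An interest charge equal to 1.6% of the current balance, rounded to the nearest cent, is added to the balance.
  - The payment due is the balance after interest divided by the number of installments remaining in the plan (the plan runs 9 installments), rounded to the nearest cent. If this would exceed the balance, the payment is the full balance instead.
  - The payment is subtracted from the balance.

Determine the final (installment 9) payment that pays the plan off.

$58.39

Installment 1: opening $455.57; interest $7.29 → $462.86; payment $51.43; balance $411.43
Installment 2: opening $411.43; interest $6.58 → $418.01; payment $52.25; balance $365.76
Installment 3: opening $365.76; interest $5.85 → $371.61; payment $53.09; balance $318.52
Installment 4: opening $318.52; interest $5.10 → $323.62; payment $53.94; balance $269.68
Installment 5: opening $269.68; interest $4.31 → $273.99; payment $54.80; balance $219.19
Installment 6: opening $219.19; interest $3.51 → $222.70; payment $55.68; balance $167.02
Installment 7: opening $167.02; interest $2.67 → $169.69; payment $56.56; balance $113.13
Installment 8: opening $113.13; interest $1.81 → $114.94; payment $57.47; balance $57.47
Installment 9: opening $57.47; interest $0.92 → $58.39; payment $58.39; balance $0.00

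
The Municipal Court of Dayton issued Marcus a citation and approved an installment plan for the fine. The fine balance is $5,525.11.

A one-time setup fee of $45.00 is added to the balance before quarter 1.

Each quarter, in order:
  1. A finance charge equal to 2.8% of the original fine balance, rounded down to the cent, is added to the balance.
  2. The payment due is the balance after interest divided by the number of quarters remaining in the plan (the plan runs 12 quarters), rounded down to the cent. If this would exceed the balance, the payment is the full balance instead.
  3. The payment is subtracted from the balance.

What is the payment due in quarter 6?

Quarter 1: $5,570.11 +$154.70 interest = $5,724.81; pay $477.06 → $5,247.75
Quarter 2: $5,247.75 +$154.70 interest = $5,402.45; pay $491.13 → $4,911.32
Quarter 3: $4,911.32 +$154.70 interest = $5,066.02; pay $506.60 → $4,559.42
Quarter 4: $4,559.42 +$154.70 interest = $4,714.12; pay $523.79 → $4,190.33
Quarter 5: $4,190.33 +$154.70 interest = $4,345.03; pay $543.12 → $3,801.91
Quarter 6: $3,801.91 +$154.70 interest = $3,956.61; pay $565.23 → $3,391.38

$565.23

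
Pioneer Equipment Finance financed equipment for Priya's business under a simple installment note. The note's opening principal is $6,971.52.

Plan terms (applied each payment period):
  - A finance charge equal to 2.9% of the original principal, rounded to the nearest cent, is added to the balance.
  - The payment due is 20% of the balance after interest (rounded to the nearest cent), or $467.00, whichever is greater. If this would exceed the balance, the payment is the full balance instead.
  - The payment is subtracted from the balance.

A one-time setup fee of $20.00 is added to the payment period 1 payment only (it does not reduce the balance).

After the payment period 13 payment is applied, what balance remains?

$512.14

Payment period 1: opening $6,971.52; interest $202.17 → $7,173.69; payment $1,434.74 (+ $20.00 fee); balance $5,738.95
Payment period 2: opening $5,738.95; interest $202.17 → $5,941.12; payment $1,188.22; balance $4,752.90
Payment period 3: opening $4,752.90; interest $202.17 → $4,955.07; payment $991.01; balance $3,964.06
Payment period 4: opening $3,964.06; interest $202.17 → $4,166.23; payment $833.25; balance $3,332.98
Payment period 5: opening $3,332.98; interest $202.17 → $3,535.15; payment $707.03; balance $2,828.12
Payment period 6: opening $2,828.12; interest $202.17 → $3,030.29; payment $606.06; balance $2,424.23
Payment period 7: opening $2,424.23; interest $202.17 → $2,626.40; payment $525.28; balance $2,101.12
Payment period 8: opening $2,101.12; interest $202.17 → $2,303.29; payment $467.00; balance $1,836.29
Payment period 9: opening $1,836.29; interest $202.17 → $2,038.46; payment $467.00; balance $1,571.46
Payment period 10: opening $1,571.46; interest $202.17 → $1,773.63; payment $467.00; balance $1,306.63
Payment period 11: opening $1,306.63; interest $202.17 → $1,508.80; payment $467.00; balance $1,041.80
Payment period 12: opening $1,041.80; interest $202.17 → $1,243.97; payment $467.00; balance $776.97
Payment period 13: opening $776.97; interest $202.17 → $979.14; payment $467.00; balance $512.14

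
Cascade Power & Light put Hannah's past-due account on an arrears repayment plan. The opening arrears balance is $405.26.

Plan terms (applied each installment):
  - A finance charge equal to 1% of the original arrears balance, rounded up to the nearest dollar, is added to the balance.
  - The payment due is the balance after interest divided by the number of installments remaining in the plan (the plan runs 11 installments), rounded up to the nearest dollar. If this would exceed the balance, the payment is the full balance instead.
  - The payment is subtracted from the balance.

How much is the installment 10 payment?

# | Opening | Interest | Payment | End bal
1 | $405.26 | $5.00 | $38.00 | $372.26
2 | $372.26 | $5.00 | $38.00 | $339.26
3 | $339.26 | $5.00 | $39.00 | $305.26
4 | $305.26 | $5.00 | $39.00 | $271.26
5 | $271.26 | $5.00 | $40.00 | $236.26
6 | $236.26 | $5.00 | $41.00 | $200.26
7 | $200.26 | $5.00 | $42.00 | $163.26
8 | $163.26 | $5.00 | $43.00 | $125.26
9 | $125.26 | $5.00 | $44.00 | $86.26
10 | $86.26 | $5.00 | $46.00 | $45.26

$46.00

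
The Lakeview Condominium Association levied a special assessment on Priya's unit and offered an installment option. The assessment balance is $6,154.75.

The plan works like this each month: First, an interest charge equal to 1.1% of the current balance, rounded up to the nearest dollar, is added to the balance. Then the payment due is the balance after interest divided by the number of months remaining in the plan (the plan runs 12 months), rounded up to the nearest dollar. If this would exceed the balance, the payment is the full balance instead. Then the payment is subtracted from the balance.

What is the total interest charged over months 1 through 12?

$464.00

Month 1: opening $6,154.75; interest $68.00 → $6,222.75; payment $519.00; balance $5,703.75
Month 2: opening $5,703.75; interest $63.00 → $5,766.75; payment $525.00; balance $5,241.75
Month 3: opening $5,241.75; interest $58.00 → $5,299.75; payment $530.00; balance $4,769.75
Month 4: opening $4,769.75; interest $53.00 → $4,822.75; payment $536.00; balance $4,286.75
Month 5: opening $4,286.75; interest $48.00 → $4,334.75; payment $542.00; balance $3,792.75
Month 6: opening $3,792.75; interest $42.00 → $3,834.75; payment $548.00; balance $3,286.75
Month 7: opening $3,286.75; interest $37.00 → $3,323.75; payment $554.00; balance $2,769.75
Month 8: opening $2,769.75; interest $31.00 → $2,800.75; payment $561.00; balance $2,239.75
Month 9: opening $2,239.75; interest $25.00 → $2,264.75; payment $567.00; balance $1,697.75
Month 10: opening $1,697.75; interest $19.00 → $1,716.75; payment $573.00; balance $1,143.75
Month 11: opening $1,143.75; interest $13.00 → $1,156.75; payment $579.00; balance $577.75
Month 12: opening $577.75; interest $7.00 → $584.75; payment $584.75; balance $0.00
Total interest: $68.00 + $63.00 + $58.00 + $53.00 + $48.00 + $42.00 + $37.00 + $31.00 + $25.00 + $19.00 + $13.00 + $7.00 = $464.00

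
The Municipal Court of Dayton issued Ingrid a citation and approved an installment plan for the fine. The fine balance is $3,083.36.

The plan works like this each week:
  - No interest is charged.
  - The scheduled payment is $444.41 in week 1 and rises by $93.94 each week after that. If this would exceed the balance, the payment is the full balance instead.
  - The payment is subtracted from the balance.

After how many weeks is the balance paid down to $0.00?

5

Week 1: $3,083.36 − $444.41 → $2,638.95
Week 2: $2,638.95 − $538.35 → $2,100.60
Week 3: $2,100.60 − $632.29 → $1,468.31
Week 4: $1,468.31 − $726.23 → $742.08
Week 5: $742.08 − $742.08 → $0.00
Balance reaches $0.00 in week 5.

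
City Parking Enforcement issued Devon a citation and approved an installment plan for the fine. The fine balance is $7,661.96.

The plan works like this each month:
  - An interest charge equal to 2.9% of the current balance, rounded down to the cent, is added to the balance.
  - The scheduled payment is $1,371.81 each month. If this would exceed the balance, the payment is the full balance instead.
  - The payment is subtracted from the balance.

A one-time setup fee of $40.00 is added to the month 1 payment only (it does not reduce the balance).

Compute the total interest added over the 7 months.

Month 1: $7,661.96 +$222.19 interest = $7,884.15; pay $1,371.81 (+ $40.00 fee) → $6,512.34
Month 2: $6,512.34 +$188.85 interest = $6,701.19; pay $1,371.81 → $5,329.38
Month 3: $5,329.38 +$154.55 interest = $5,483.93; pay $1,371.81 → $4,112.12
Month 4: $4,112.12 +$119.25 interest = $4,231.37; pay $1,371.81 → $2,859.56
Month 5: $2,859.56 +$82.92 interest = $2,942.48; pay $1,371.81 → $1,570.67
Month 6: $1,570.67 +$45.54 interest = $1,616.21; pay $1,371.81 → $244.40
Month 7: $244.40 +$7.08 interest = $251.48; pay $251.48 → $0.00
Total interest: $222.19 + $188.85 + $154.55 + $119.25 + $82.92 + $45.54 + $7.08 = $820.38

$820.38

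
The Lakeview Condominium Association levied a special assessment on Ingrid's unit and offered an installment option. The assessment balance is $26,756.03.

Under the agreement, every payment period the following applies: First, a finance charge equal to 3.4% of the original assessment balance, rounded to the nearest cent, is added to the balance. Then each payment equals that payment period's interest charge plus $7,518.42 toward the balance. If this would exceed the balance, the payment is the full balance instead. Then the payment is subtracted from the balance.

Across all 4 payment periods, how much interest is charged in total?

$3,638.84

Payment period 1: opening $26,756.03; interest $909.71 → $27,665.74; payment $8,428.13; balance $19,237.61
Payment period 2: opening $19,237.61; interest $909.71 → $20,147.32; payment $8,428.13; balance $11,719.19
Payment period 3: opening $11,719.19; interest $909.71 → $12,628.90; payment $8,428.13; balance $4,200.77
Payment period 4: opening $4,200.77; interest $909.71 → $5,110.48; payment $5,110.48; balance $0.00
Total interest: $909.71 + $909.71 + $909.71 + $909.71 = $3,638.84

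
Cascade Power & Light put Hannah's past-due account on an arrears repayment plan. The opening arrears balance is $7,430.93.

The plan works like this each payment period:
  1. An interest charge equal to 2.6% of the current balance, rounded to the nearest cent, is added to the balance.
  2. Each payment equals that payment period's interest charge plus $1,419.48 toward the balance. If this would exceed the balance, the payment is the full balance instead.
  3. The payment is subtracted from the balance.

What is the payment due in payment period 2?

Payment period 1: $7,430.93 +$193.20 interest = $7,624.13; pay $1,612.68 → $6,011.45
Payment period 2: $6,011.45 +$156.30 interest = $6,167.75; pay $1,575.78 → $4,591.97

$1,575.78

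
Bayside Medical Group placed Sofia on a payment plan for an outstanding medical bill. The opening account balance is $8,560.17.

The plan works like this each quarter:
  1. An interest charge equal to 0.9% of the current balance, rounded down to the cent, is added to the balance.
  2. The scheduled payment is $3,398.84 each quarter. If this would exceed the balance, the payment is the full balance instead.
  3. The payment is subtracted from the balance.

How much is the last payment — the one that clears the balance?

$1,903.65

Quarter 1: $8,560.17 +$77.04 interest = $8,637.21; pay $3,398.84 → $5,238.37
Quarter 2: $5,238.37 +$47.14 interest = $5,285.51; pay $3,398.84 → $1,886.67
Quarter 3: $1,886.67 +$16.98 interest = $1,903.65; pay $1,903.65 → $0.00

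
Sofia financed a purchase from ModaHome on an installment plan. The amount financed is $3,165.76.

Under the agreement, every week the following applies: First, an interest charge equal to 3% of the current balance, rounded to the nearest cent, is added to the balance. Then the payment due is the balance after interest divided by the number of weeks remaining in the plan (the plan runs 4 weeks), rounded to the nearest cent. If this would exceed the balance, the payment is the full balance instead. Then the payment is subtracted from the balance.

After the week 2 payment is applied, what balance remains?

Week 1: $3,165.76 +$94.97 interest = $3,260.73; pay $815.18 → $2,445.55
Week 2: $2,445.55 +$73.37 interest = $2,518.92; pay $839.64 → $1,679.28

$1,679.28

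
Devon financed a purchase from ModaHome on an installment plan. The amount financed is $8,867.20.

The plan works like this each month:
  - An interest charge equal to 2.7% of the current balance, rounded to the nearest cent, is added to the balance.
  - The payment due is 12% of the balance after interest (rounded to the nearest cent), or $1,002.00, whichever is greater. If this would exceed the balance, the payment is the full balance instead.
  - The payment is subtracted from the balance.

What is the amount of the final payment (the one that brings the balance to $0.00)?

$132.95

Month 1: $8,867.20 +$239.41 interest = $9,106.61; pay $1,092.79 → $8,013.82
Month 2: $8,013.82 +$216.37 interest = $8,230.19; pay $1,002.00 → $7,228.19
Month 3: $7,228.19 +$195.16 interest = $7,423.35; pay $1,002.00 → $6,421.35
Month 4: $6,421.35 +$173.38 interest = $6,594.73; pay $1,002.00 → $5,592.73
Month 5: $5,592.73 +$151.00 interest = $5,743.73; pay $1,002.00 → $4,741.73
Month 6: $4,741.73 +$128.03 interest = $4,869.76; pay $1,002.00 → $3,867.76
Month 7: $3,867.76 +$104.43 interest = $3,972.19; pay $1,002.00 → $2,970.19
Month 8: $2,970.19 +$80.20 interest = $3,050.39; pay $1,002.00 → $2,048.39
Month 9: $2,048.39 +$55.31 interest = $2,103.70; pay $1,002.00 → $1,101.70
Month 10: $1,101.70 +$29.75 interest = $1,131.45; pay $1,002.00 → $129.45
Month 11: $129.45 +$3.50 interest = $132.95; pay $132.95 → $0.00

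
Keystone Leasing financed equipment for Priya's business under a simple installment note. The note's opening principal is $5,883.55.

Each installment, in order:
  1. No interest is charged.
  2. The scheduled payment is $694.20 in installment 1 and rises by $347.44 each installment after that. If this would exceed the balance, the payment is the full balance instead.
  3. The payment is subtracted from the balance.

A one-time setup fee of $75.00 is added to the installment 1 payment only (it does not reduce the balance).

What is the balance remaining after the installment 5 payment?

Installment 1: $5,883.55 − $694.20 (+ $75.00 fee) → $5,189.35
Installment 2: $5,189.35 − $1,041.64 → $4,147.71
Installment 3: $4,147.71 − $1,389.08 → $2,758.63
Installment 4: $2,758.63 − $1,736.52 → $1,022.11
Installment 5: $1,022.11 − $1,022.11 → $0.00

$0.00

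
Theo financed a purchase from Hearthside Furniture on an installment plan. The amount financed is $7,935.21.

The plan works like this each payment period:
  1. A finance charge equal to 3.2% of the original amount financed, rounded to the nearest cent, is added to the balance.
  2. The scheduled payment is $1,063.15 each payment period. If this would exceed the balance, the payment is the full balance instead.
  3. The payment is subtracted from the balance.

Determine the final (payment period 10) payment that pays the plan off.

$906.16

Payment period 1: opening $7,935.21; interest $253.93 → $8,189.14; payment $1,063.15; balance $7,125.99
Payment period 2: opening $7,125.99; interest $253.93 → $7,379.92; payment $1,063.15; balance $6,316.77
Payment period 3: opening $6,316.77; interest $253.93 → $6,570.70; payment $1,063.15; balance $5,507.55
Payment period 4: opening $5,507.55; interest $253.93 → $5,761.48; payment $1,063.15; balance $4,698.33
Payment period 5: opening $4,698.33; interest $253.93 → $4,952.26; payment $1,063.15; balance $3,889.11
Payment period 6: opening $3,889.11; interest $253.93 → $4,143.04; payment $1,063.15; balance $3,079.89
Payment period 7: opening $3,079.89; interest $253.93 → $3,333.82; payment $1,063.15; balance $2,270.67
Payment period 8: opening $2,270.67; interest $253.93 → $2,524.60; payment $1,063.15; balance $1,461.45
Payment period 9: opening $1,461.45; interest $253.93 → $1,715.38; payment $1,063.15; balance $652.23
Payment period 10: opening $652.23; interest $253.93 → $906.16; payment $906.16; balance $0.00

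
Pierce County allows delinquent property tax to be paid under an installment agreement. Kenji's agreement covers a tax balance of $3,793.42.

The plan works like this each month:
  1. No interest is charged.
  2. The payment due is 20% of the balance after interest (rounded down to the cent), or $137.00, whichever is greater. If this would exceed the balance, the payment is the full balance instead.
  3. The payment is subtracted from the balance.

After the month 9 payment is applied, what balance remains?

# | Opening | Payment | End bal
1 | $3,793.42 | $758.68 | $3,034.74
2 | $3,034.74 | $606.94 | $2,427.80
3 | $2,427.80 | $485.56 | $1,942.24
4 | $1,942.24 | $388.44 | $1,553.80
5 | $1,553.80 | $310.76 | $1,243.04
6 | $1,243.04 | $248.60 | $994.44
7 | $994.44 | $198.88 | $795.56
8 | $795.56 | $159.11 | $636.45
9 | $636.45 | $137.00 | $499.45

$499.45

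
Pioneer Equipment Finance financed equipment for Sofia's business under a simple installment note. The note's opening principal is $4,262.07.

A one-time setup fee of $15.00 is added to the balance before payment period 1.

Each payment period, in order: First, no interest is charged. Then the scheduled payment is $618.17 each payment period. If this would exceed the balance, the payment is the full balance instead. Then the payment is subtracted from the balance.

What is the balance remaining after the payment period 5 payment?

# | Opening | Payment | End bal
1 | $4,277.07 | $618.17 | $3,658.90
2 | $3,658.90 | $618.17 | $3,040.73
3 | $3,040.73 | $618.17 | $2,422.56
4 | $2,422.56 | $618.17 | $1,804.39
5 | $1,804.39 | $618.17 | $1,186.22

$1,186.22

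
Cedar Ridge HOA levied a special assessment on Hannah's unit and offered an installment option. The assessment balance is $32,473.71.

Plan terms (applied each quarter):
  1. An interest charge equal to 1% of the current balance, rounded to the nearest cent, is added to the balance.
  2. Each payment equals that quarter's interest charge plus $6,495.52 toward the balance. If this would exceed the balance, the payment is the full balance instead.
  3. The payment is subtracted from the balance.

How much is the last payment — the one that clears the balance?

Quarter 1: $32,473.71 +$324.74 interest = $32,798.45; pay $6,820.26 → $25,978.19
Quarter 2: $25,978.19 +$259.78 interest = $26,237.97; pay $6,755.30 → $19,482.67
Quarter 3: $19,482.67 +$194.83 interest = $19,677.50; pay $6,690.35 → $12,987.15
Quarter 4: $12,987.15 +$129.87 interest = $13,117.02; pay $6,625.39 → $6,491.63
Quarter 5: $6,491.63 +$64.92 interest = $6,556.55; pay $6,556.55 → $0.00

$6,556.55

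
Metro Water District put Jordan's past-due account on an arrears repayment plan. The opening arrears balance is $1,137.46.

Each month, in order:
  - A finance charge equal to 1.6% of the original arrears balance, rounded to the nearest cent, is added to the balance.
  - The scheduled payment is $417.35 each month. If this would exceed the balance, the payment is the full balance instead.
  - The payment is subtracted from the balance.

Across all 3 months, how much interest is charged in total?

Month 1: $1,137.46 +$18.20 interest = $1,155.66; pay $417.35 → $738.31
Month 2: $738.31 +$18.20 interest = $756.51; pay $417.35 → $339.16
Month 3: $339.16 +$18.20 interest = $357.36; pay $357.36 → $0.00
Total interest: $18.20 + $18.20 + $18.20 = $54.60

$54.60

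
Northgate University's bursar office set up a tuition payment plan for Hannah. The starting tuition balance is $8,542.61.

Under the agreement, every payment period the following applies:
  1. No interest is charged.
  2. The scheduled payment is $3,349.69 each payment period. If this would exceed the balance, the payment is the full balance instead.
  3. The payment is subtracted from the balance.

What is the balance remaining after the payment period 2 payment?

# | Opening | Payment | End bal
1 | $8,542.61 | $3,349.69 | $5,192.92
2 | $5,192.92 | $3,349.69 | $1,843.23

$1,843.23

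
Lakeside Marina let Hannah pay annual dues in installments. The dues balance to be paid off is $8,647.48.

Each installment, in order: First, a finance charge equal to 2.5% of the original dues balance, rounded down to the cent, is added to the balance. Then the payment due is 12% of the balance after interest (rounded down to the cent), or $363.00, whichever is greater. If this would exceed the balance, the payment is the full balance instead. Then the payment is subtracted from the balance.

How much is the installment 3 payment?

Installment 1: opening $8,647.48; interest $216.18 → $8,863.66; payment $1,063.63; balance $7,800.03
Installment 2: opening $7,800.03; interest $216.18 → $8,016.21; payment $961.94; balance $7,054.27
Installment 3: opening $7,054.27; interest $216.18 → $7,270.45; payment $872.45; balance $6,398.00

$872.45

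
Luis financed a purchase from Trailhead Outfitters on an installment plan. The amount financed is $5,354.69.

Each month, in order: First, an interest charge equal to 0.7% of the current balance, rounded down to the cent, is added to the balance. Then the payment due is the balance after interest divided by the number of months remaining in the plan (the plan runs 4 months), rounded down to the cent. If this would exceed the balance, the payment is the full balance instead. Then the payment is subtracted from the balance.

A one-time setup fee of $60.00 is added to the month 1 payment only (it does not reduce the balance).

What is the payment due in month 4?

Month 1: opening $5,354.69; interest $37.48 → $5,392.17; payment $1,348.04 (+ $60.00 fee); balance $4,044.13
Month 2: opening $4,044.13; interest $28.30 → $4,072.43; payment $1,357.47; balance $2,714.96
Month 3: opening $2,714.96; interest $19.00 → $2,733.96; payment $1,366.98; balance $1,366.98
Month 4: opening $1,366.98; interest $9.56 → $1,376.54; payment $1,376.54; balance $0.00

$1,376.54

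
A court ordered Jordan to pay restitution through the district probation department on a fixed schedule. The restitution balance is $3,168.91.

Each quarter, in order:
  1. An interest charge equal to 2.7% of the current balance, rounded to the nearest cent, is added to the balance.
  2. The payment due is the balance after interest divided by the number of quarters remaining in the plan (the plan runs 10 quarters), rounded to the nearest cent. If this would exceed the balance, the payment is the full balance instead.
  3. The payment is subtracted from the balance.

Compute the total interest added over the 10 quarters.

$510.84

# | Opening | Interest | Payment | End bal
1 | $3,168.91 | $85.56 | $325.45 | $2,929.02
2 | $2,929.02 | $79.08 | $334.23 | $2,673.87
3 | $2,673.87 | $72.19 | $343.26 | $2,402.80
4 | $2,402.80 | $64.88 | $352.53 | $2,115.15
5 | $2,115.15 | $57.11 | $362.04 | $1,810.22
6 | $1,810.22 | $48.88 | $371.82 | $1,487.28
7 | $1,487.28 | $40.16 | $381.86 | $1,145.58
8 | $1,145.58 | $30.93 | $392.17 | $784.34
9 | $784.34 | $21.18 | $402.76 | $402.76
10 | $402.76 | $10.87 | $413.63 | $0.00
Total interest: $85.56 + $79.08 + $72.19 + $64.88 + $57.11 + $48.88 + $40.16 + $30.93 + $21.18 + $10.87 = $510.84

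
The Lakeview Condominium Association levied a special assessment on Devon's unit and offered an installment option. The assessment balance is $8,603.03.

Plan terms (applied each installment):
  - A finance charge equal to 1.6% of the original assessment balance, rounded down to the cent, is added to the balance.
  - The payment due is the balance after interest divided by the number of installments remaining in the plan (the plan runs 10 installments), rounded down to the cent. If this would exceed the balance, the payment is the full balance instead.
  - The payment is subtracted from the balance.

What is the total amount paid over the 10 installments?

$9,979.43

# | Opening | Interest | Payment | End bal
1 | $8,603.03 | $137.64 | $874.06 | $7,866.61
2 | $7,866.61 | $137.64 | $889.36 | $7,114.89
3 | $7,114.89 | $137.64 | $906.56 | $6,345.97
4 | $6,345.97 | $137.64 | $926.23 | $5,557.38
5 | $5,557.38 | $137.64 | $949.17 | $4,745.85
6 | $4,745.85 | $137.64 | $976.69 | $3,906.80
7 | $3,906.80 | $137.64 | $1,011.11 | $3,033.33
8 | $3,033.33 | $137.64 | $1,056.99 | $2,113.98
9 | $2,113.98 | $137.64 | $1,125.81 | $1,125.81
10 | $1,125.81 | $137.64 | $1,263.45 | $0.00
Total paid: $9,979.43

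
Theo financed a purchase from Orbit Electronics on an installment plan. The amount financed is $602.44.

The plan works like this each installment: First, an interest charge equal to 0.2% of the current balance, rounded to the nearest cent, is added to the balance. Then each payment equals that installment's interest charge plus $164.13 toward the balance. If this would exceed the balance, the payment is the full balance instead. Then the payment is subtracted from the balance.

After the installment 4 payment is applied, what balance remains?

$0.00

# | Opening | Interest | Payment | End bal
1 | $602.44 | $1.20 | $165.33 | $438.31
2 | $438.31 | $0.88 | $165.01 | $274.18
3 | $274.18 | $0.55 | $164.68 | $110.05
4 | $110.05 | $0.22 | $110.27 | $0.00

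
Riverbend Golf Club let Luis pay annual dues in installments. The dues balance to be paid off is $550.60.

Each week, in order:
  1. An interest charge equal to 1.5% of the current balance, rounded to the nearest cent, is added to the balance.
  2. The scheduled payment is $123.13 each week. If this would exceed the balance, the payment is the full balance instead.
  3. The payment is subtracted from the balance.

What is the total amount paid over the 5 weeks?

Week 1: $550.60 +$8.26 interest = $558.86; pay $123.13 → $435.73
Week 2: $435.73 +$6.54 interest = $442.27; pay $123.13 → $319.14
Week 3: $319.14 +$4.79 interest = $323.93; pay $123.13 → $200.80
Week 4: $200.80 +$3.01 interest = $203.81; pay $123.13 → $80.68
Week 5: $80.68 +$1.21 interest = $81.89; pay $81.89 → $0.00
Total paid: $574.41

$574.41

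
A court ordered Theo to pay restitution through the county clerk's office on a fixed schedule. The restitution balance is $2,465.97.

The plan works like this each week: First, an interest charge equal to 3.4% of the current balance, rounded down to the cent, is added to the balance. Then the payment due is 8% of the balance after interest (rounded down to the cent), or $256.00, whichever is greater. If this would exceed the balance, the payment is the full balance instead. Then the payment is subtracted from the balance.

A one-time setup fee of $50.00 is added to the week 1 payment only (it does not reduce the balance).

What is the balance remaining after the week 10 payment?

Week 1: $2,465.97 +$83.84 interest = $2,549.81; pay $256.00 (+ $50.00 fee) → $2,293.81
Week 2: $2,293.81 +$77.98 interest = $2,371.79; pay $256.00 → $2,115.79
Week 3: $2,115.79 +$71.93 interest = $2,187.72; pay $256.00 → $1,931.72
Week 4: $1,931.72 +$65.67 interest = $1,997.39; pay $256.00 → $1,741.39
Week 5: $1,741.39 +$59.20 interest = $1,800.59; pay $256.00 → $1,544.59
Week 6: $1,544.59 +$52.51 interest = $1,597.10; pay $256.00 → $1,341.10
Week 7: $1,341.10 +$45.59 interest = $1,386.69; pay $256.00 → $1,130.69
Week 8: $1,130.69 +$38.44 interest = $1,169.13; pay $256.00 → $913.13
Week 9: $913.13 +$31.04 interest = $944.17; pay $256.00 → $688.17
Week 10: $688.17 +$23.39 interest = $711.56; pay $256.00 → $455.56

$455.56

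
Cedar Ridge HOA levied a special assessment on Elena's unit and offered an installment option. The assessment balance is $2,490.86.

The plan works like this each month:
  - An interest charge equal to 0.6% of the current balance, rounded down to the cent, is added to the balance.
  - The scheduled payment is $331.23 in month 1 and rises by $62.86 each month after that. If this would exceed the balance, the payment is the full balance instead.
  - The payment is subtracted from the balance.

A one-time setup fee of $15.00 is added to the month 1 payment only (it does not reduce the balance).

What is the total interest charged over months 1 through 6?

$53.37

# | Opening | Interest | Payment | Fee | End bal
1 | $2,490.86 | $14.94 | $331.23 | $15.00 | $2,174.57
2 | $2,174.57 | $13.04 | $394.09 | — | $1,793.52
3 | $1,793.52 | $10.76 | $456.95 | — | $1,347.33
4 | $1,347.33 | $8.08 | $519.81 | — | $835.60
5 | $835.60 | $5.01 | $582.67 | — | $257.94
6 | $257.94 | $1.54 | $259.48 | — | $0.00
Total interest: $14.94 + $13.04 + $10.76 + $8.08 + $5.01 + $1.54 = $53.37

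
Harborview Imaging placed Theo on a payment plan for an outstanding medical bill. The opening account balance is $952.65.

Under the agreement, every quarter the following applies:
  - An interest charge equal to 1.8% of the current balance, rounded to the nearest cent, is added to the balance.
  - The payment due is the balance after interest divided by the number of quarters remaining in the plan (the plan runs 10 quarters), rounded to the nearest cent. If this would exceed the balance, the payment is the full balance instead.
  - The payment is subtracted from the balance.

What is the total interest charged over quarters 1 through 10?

Quarter 1: $952.65 +$17.15 interest = $969.80; pay $96.98 → $872.82
Quarter 2: $872.82 +$15.71 interest = $888.53; pay $98.73 → $789.80
Quarter 3: $789.80 +$14.22 interest = $804.02; pay $100.50 → $703.52
Quarter 4: $703.52 +$12.66 interest = $716.18; pay $102.31 → $613.87
Quarter 5: $613.87 +$11.05 interest = $624.92; pay $104.15 → $520.77
Quarter 6: $520.77 +$9.37 interest = $530.14; pay $106.03 → $424.11
Quarter 7: $424.11 +$7.63 interest = $431.74; pay $107.94 → $323.80
Quarter 8: $323.80 +$5.83 interest = $329.63; pay $109.88 → $219.75
Quarter 9: $219.75 +$3.96 interest = $223.71; pay $111.86 → $111.85
Quarter 10: $111.85 +$2.01 interest = $113.86; pay $113.86 → $0.00
Total interest: $17.15 + $15.71 + $14.22 + $12.66 + $11.05 + $9.37 + $7.63 + $5.83 + $3.96 + $2.01 = $99.59

$99.59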